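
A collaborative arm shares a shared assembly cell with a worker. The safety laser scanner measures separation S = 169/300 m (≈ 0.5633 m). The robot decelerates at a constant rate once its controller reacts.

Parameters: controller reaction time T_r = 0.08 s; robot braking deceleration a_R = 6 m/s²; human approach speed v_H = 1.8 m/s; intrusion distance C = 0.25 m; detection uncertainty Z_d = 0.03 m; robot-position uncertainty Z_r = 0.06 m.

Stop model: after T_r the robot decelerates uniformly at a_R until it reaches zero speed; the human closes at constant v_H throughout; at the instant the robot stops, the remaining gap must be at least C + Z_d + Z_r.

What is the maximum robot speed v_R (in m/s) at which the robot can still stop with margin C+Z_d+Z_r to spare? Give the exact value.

v_R_max = 1/5 m/s = 0.2000 m/s

at the boundary: (1/12)·v² + (19/50)·v + (-119/1500) = 0
  disc = (19/50)² − 4·(1/12)·(-119/1500) = 961/5625 ; √disc = 31/75
  v_R = (−(19/50) + 31/75) / (2·(1/12)) = 1/5 m/s
check:
T_s = v_R/a_R = (1/5)/6 = 0.0333 s
reaction-phase robot travel = 0.2000·0.0800 = 0.0160 m
robot under decel: 0.2000²/(2·6.0000) = 0.0033 m
human closes 1.8000·0.1133 = 0.2040 m
C+Z_d+Z_r = 0.2500+0.0300+0.0600 = 0.3400 m
sum ≈ 0.0160+0.0033+0.2040+0.3400 ≈ 0.5633 m = S ✓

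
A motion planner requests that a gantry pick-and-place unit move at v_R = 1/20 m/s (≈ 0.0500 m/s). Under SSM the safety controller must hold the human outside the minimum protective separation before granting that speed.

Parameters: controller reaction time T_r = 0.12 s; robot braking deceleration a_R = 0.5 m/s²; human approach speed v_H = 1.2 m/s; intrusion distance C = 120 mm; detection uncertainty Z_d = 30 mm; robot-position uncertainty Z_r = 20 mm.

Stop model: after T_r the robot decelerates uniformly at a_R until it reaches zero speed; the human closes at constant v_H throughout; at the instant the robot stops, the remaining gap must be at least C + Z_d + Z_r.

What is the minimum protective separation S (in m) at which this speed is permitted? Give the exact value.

S_min = 177/400 m = 0.4425 m

stop time T_s = (1/20)/(1/2) = 0.1000 s
robot in T_r: 0.0500·0.1200 = 0.0060 m
braking distance = 0.0500²/(2·0.5000) = 0.0025 m
human closes 1.2000·0.2200 = 0.2640 m
C+Z_d+Z_r = 0.1200+0.0300+0.0200 = 0.1700 m
S_min ≈ 0.0060+0.0025+0.2640+0.1700  ⇒  S_min = 177/400 m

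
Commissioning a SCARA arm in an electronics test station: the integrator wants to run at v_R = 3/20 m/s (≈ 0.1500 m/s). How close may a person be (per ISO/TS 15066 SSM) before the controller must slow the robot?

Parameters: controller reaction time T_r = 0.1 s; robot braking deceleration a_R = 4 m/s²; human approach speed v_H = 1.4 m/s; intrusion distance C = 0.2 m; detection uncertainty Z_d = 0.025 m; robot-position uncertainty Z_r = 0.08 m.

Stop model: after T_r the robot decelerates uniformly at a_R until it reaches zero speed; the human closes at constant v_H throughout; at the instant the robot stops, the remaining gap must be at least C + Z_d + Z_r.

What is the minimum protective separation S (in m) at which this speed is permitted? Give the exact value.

stop time T_s = (3/20)/4 = 0.0375 s
robot covers v_R·T_r = 0.1500·0.1000 = 0.0150 m before braking
robot covers 0.1500·0.0375 − ½·4.0000·0.0375² = 0.0028 m while stopping
person approaches 1.4000·(0.1000+0.0375) = 0.1925 m
C+Z_d+Z_r = 0.2000+0.0250+0.0800 = 0.3050 m
S_min ≈ 0.0150+0.0028+0.1925+0.3050  ⇒  S_min = 1649/3200 m

S_min = 1649/3200 m = 0.5153 m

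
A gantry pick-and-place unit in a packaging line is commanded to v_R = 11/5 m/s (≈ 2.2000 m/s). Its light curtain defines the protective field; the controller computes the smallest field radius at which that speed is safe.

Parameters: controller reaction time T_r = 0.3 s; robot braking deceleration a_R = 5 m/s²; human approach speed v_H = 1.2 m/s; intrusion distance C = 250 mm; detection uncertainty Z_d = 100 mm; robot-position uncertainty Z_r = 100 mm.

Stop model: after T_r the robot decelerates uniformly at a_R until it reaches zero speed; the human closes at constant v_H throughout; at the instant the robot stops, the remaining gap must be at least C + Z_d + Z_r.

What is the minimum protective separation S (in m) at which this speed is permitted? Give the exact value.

T_s = v_R/a_R = (11/5)/5 = 0.4400 s
robot in T_r: 2.2000·0.3000 = 0.6600 m
robot covers 2.2000·0.4400 − ½·5.0000·0.4400² = 0.4840 m while stopping
person approaches 1.2000·(0.3000+0.4400) = 0.8880 m
margins: 0.2500+0.1000+0.1000 = 0.4500 m
S_min ≈ 0.6600+0.4840+0.8880+0.4500  ⇒  S_min = 1241/500 m

S_min = 1241/500 m = 2.4820 m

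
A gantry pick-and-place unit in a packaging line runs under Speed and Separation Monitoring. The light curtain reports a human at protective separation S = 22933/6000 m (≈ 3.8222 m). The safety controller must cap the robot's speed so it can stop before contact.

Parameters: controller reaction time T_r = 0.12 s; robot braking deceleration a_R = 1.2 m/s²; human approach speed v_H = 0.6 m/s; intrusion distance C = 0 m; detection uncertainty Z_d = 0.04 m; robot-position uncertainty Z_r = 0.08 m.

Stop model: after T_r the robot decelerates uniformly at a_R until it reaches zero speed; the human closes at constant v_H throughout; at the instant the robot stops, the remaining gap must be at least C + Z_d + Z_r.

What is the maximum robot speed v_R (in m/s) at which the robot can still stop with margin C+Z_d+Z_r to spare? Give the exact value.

quadratic (5/12)·v² + (31/50)·v + (-21781/6000) = 0
  disc = (31/50)² − 4·(5/12)·(-21781/6000) = 579121/90000 ; √disc = 761/300
  v_R = (−(31/50) + 761/300) / (2·(5/12)) = 23/10 m/s
check:
braking lasts T_s = (23/10)/(6/5) = 1.9167 s
reaction-phase robot travel = 2.3000·0.1200 = 0.2760 m
braking distance = 2.3000²/(2·1.2000) = 2.2042 m
human closes 0.6000·2.0367 = 1.2220 m
C+Z_d+Z_r = 0.0000+0.0400+0.0800 = 0.1200 m
sum ≈ 0.2760+2.2042+1.2220+0.1200 ≈ 3.8222 m = S ✓

v_R_max = 23/10 m/s = 2.3000 m/s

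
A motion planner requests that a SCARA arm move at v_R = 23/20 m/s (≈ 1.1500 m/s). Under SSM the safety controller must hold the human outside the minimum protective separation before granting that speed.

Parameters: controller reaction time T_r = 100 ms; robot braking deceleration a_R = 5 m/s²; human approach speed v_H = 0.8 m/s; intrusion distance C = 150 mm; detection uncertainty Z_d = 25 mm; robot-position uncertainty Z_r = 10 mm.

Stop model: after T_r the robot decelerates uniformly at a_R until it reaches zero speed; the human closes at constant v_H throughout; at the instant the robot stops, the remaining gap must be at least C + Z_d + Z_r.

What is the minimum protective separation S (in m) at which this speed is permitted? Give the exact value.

T_s = v_R/a_R = (23/20)/5 = 0.2300 s
robot in T_r: 1.1500·0.1000 = 0.1150 m
robot covers 1.1500·0.2300 − ½·5.0000·0.2300² = 0.1323 m while stopping
human closes 0.8000·0.3300 = 0.2640 m
margins: 0.1500+0.0250+0.0100 = 0.1850 m
S_min ≈ 0.1150+0.1323+0.2640+0.1850  ⇒  S_min = 557/800 m

S_min = 557/800 m = 0.6963 m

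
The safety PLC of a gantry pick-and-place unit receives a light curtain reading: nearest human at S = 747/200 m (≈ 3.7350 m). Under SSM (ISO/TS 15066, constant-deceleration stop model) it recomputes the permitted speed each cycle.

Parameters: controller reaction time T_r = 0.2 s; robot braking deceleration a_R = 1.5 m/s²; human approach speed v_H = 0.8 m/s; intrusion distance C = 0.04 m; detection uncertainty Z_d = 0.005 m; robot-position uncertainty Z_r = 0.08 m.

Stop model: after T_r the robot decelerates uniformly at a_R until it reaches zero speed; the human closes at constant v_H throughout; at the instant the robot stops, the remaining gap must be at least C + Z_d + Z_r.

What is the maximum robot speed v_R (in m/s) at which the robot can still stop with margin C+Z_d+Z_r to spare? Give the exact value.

v_R_max = 23/10 m/s = 2.3000 m/s

at the boundary: (1/3)·v² + (11/15)·v + (-69/20) = 0
  disc = (11/15)² − 4·(1/3)·(-69/20) = 1156/225 ; √disc = 34/15
  v_R = (−(11/15) + 34/15) / (2·(1/3)) = 23/10 m/s
check:
stop time T_s = (23/10)/(3/2) = 1.5333 s
robot covers v_R·T_r = 2.3000·0.2000 = 0.4600 m before braking
robot covers 2.3000·1.5333 − ½·1.5000·1.5333² = 1.7633 m while stopping
human closes 0.8000·1.7333 = 1.3867 m
margins: 0.0400+0.0050+0.0800 = 0.1250 m
sum ≈ 0.4600+1.7633+1.3867+0.1250 ≈ 3.7350 m = S ✓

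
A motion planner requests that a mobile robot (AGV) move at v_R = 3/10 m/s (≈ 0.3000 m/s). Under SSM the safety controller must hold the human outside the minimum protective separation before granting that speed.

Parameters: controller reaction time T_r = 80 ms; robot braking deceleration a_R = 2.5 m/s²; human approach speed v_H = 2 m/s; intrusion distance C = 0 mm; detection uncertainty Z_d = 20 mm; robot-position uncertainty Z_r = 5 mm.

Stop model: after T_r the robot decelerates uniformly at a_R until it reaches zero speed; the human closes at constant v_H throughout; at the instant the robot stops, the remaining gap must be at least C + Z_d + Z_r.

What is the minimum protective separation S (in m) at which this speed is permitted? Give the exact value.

S_min = 467/1000 m = 0.4670 m

T_s = v_R/a_R = (3/10)/(5/2) = 0.1200 s
robot covers v_R·T_r = 0.3000·0.0800 = 0.0240 m before braking
braking distance = 0.3000²/(2·2.5000) = 0.0180 m
human closes 2.0000·0.2000 = 0.4000 m
margins: 0.0000+0.0200+0.0050 = 0.0250 m
S_min ≈ 0.0240+0.0180+0.4000+0.0250  ⇒  S_min = 467/1000 m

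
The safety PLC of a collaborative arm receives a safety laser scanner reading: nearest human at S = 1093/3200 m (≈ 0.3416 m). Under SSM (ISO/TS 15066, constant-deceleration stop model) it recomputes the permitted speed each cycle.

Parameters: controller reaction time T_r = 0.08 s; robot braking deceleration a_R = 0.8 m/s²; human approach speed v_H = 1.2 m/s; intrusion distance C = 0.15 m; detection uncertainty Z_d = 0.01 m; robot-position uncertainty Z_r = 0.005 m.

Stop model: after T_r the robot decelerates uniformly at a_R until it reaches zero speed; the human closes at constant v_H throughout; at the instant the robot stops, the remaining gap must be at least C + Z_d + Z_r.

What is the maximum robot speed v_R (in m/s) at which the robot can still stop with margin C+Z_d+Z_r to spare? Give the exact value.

collect terms ⇒ (5/8)·v_R² + (79/50)·v_R + (-1289/16000) = 0
  disc = (79/50)² − 4·(5/8)·(-1289/16000) = 431649/160000 ; √disc = 657/400
  v_R = (−(79/50) + 657/400) / (2·(5/8)) = 1/20 m/s
check:
braking lasts T_s = (1/20)/(4/5) = 0.0625 s
robot in T_r: 0.0500·0.0800 = 0.0040 m
braking distance = 0.0500²/(2·0.8000) = 0.0016 m
person approaches 1.2000·(0.0800+0.0625) = 0.1710 m
residual clearance needed = 0.1500+0.0100+0.0050 = 0.1650 m
sum ≈ 0.0040+0.0016+0.1710+0.1650 ≈ 0.3416 m = S ✓

v_R_max = 1/20 m/s = 0.0500 m/s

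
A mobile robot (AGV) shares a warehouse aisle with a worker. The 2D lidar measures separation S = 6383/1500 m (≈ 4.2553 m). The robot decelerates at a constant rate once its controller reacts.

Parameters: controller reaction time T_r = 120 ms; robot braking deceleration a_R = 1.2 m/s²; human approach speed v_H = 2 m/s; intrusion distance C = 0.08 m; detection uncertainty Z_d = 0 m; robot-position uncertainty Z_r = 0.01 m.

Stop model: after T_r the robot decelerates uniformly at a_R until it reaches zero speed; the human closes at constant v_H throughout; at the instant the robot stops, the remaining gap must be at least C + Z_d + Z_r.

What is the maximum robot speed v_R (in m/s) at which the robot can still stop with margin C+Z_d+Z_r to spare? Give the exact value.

v_R_max = 8/5 m/s = 1.6000 m/s

collect terms ⇒ (5/12)·v_R² + (134/75)·v_R + (-1472/375) = 0
  disc = (134/75)² − 4·(5/12)·(-1472/375) = 6084/625 ; √disc = 78/25
  v_R = (−(134/75) + 78/25) / (2·(5/12)) = 8/5 m/s
check:
T_s = v_R/a_R = (8/5)/(6/5) = 1.3333 s
robot in T_r: 1.6000·0.1200 = 0.1920 m
robot under decel: 1.6000²/(2·1.2000) = 1.0667 m
human over T_r+T_s: 2.0000·(0.1200+1.3333) = 2.9067 m
margins: 0.0800+0.0000+0.0100 = 0.0900 m
sum ≈ 0.1920+1.0667+2.9067+0.0900 ≈ 4.2553 m = S ✓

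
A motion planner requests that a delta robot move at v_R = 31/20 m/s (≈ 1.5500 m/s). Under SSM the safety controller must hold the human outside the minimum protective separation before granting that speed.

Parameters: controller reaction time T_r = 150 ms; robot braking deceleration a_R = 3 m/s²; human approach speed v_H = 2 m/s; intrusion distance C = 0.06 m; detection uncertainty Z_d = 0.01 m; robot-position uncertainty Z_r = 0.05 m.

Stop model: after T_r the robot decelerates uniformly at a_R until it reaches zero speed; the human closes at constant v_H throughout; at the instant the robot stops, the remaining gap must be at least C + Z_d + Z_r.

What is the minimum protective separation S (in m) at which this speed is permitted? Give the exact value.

stop time T_s = (31/20)/3 = 0.5167 s
robot in T_r: 1.5500·0.1500 = 0.2325 m
robot under decel: 1.5500²/(2·3.0000) = 0.4004 m
human over T_r+T_s: 2.0000·(0.1500+0.5167) = 1.3333 m
margins: 0.0600+0.0100+0.0500 = 0.1200 m
S_min ≈ 0.2325+0.4004+1.3333+0.1200  ⇒  S_min = 1669/800 m

S_min = 1669/800 m = 2.0863 m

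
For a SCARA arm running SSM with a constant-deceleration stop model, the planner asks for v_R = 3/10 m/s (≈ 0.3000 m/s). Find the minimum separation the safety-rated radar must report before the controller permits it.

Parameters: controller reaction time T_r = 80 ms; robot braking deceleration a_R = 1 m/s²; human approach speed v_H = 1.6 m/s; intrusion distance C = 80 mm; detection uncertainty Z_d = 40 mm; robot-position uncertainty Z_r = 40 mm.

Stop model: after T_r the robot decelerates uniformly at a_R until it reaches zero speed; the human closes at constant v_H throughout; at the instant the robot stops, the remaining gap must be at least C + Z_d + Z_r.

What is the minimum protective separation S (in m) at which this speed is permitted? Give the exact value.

stop time T_s = (3/10)/1 = 0.3000 s
reaction-phase robot travel = 0.3000·0.0800 = 0.0240 m
robot covers 0.3000·0.3000 − ½·1.0000·0.3000² = 0.0450 m while stopping
person approaches 1.6000·(0.0800+0.3000) = 0.6080 m
margins: 0.0800+0.0400+0.0400 = 0.1600 m
S_min ≈ 0.0240+0.0450+0.6080+0.1600  ⇒  S_min = 837/1000 m

S_min = 837/1000 m = 0.8370 m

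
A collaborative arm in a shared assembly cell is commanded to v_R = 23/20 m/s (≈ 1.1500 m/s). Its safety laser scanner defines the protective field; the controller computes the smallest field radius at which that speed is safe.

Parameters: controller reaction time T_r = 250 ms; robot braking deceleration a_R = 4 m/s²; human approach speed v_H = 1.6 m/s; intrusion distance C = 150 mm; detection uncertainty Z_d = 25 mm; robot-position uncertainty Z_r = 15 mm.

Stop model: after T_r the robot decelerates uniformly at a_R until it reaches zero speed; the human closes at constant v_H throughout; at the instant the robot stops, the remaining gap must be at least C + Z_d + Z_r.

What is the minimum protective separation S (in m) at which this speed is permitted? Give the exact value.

T_s = v_R/a_R = (23/20)/4 = 0.2875 s
robot in T_r: 1.1500·0.2500 = 0.2875 m
robot under decel: 1.1500²/(2·4.0000) = 0.1653 m
human over T_r+T_s: 1.6000·(0.2500+0.2875) = 0.8600 m
C+Z_d+Z_r = 0.1500+0.0250+0.0150 = 0.1900 m
S_min ≈ 0.2875+0.1653+0.8600+0.1900  ⇒  S_min = 4809/3200 m

S_min = 4809/3200 m = 1.5028 m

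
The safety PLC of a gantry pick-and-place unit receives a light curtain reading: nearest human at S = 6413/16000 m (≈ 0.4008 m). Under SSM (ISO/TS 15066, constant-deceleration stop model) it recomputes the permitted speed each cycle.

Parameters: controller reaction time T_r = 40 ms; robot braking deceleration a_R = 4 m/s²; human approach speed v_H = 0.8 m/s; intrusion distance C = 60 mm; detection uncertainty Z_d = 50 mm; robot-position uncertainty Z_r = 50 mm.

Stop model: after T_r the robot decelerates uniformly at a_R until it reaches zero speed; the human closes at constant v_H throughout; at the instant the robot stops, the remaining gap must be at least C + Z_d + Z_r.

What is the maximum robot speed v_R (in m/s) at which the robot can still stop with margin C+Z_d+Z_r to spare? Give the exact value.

v_R_max = 13/20 m/s = 0.6500 m/s

quadratic (1/8)·v² + (6/25)·v + (-3341/16000) = 0
  disc = (6/25)² − 4·(1/8)·(-3341/16000) = 25921/160000 ; √disc = 161/400
  v_R = (−(6/25) + 161/400) / (2·(1/8)) = 13/20 m/s
check:
T_s = v_R/a_R = (13/20)/4 = 0.1625 s
robot in T_r: 0.6500·0.0400 = 0.0260 m
robot under decel: 0.6500²/(2·4.0000) = 0.0528 m
human over T_r+T_s: 0.8000·(0.0400+0.1625) = 0.1620 m
margins: 0.0600+0.0500+0.0500 = 0.1600 m
sum ≈ 0.0260+0.0528+0.1620+0.1600 ≈ 0.4008 m = S ✓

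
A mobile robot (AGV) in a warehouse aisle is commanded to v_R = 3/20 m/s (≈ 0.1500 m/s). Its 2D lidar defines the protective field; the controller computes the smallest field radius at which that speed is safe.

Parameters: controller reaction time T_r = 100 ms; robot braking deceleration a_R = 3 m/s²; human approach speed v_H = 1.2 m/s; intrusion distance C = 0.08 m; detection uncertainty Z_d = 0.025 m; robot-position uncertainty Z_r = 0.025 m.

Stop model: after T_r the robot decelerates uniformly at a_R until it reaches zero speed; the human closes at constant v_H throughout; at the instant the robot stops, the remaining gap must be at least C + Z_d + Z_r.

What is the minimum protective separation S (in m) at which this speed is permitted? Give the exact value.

T_s = v_R/a_R = (3/20)/3 = 0.0500 s
robot covers v_R·T_r = 0.1500·0.1000 = 0.0150 m before braking
braking distance = 0.1500²/(2·3.0000) = 0.0037 m
person approaches 1.2000·(0.1000+0.0500) = 0.1800 m
C+Z_d+Z_r = 0.0800+0.0250+0.0250 = 0.1300 m
S_min ≈ 0.0150+0.0037+0.1800+0.1300  ⇒  S_min = 263/800 m

S_min = 263/800 m = 0.3287 m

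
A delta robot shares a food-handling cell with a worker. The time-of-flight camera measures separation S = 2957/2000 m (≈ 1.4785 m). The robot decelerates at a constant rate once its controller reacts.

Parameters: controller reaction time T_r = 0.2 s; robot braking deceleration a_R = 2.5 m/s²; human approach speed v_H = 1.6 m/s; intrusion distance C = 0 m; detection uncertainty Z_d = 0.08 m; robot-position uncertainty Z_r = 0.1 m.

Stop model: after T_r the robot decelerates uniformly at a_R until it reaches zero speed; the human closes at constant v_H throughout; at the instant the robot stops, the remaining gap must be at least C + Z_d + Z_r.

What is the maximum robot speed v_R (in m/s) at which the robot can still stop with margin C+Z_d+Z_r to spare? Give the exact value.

quadratic (1/5)·v² + (21/25)·v + (-1957/2000) = 0
  disc = (21/25)² − 4·(1/5)·(-1957/2000) = 3721/2500 ; √disc = 61/50
  v_R = (−(21/25) + 61/50) / (2·(1/5)) = 19/20 m/s
check:
braking lasts T_s = (19/20)/(5/2) = 0.3800 s
robot in T_r: 0.9500·0.2000 = 0.1900 m
robot covers 0.9500·0.3800 − ½·2.5000·0.3800² = 0.1805 m while stopping
human over T_r+T_s: 1.6000·(0.2000+0.3800) = 0.9280 m
margins: 0.0000+0.0800+0.1000 = 0.1800 m
sum ≈ 0.1900+0.1805+0.9280+0.1800 ≈ 1.4785 m = S ✓

v_R_max = 19/20 m/s = 0.9500 m/s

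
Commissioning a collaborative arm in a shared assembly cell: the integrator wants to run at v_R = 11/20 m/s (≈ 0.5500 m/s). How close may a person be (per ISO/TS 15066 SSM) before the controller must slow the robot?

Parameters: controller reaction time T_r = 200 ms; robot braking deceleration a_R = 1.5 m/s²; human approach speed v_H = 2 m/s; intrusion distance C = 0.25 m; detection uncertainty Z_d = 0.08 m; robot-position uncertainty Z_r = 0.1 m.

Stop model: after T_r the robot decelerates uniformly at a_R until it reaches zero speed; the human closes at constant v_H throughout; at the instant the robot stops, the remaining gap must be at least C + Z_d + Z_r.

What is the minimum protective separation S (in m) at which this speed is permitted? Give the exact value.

T_s = v_R/a_R = (11/20)/(3/2) = 0.3667 s
reaction-phase robot travel = 0.5500·0.2000 = 0.1100 m
robot under decel: 0.5500²/(2·1.5000) = 0.1008 m
person approaches 2.0000·(0.2000+0.3667) = 1.1333 m
residual clearance needed = 0.2500+0.0800+0.1000 = 0.4300 m
S_min ≈ 0.1100+0.1008+1.1333+0.4300  ⇒  S_min = 2129/1200 m

S_min = 2129/1200 m = 1.7742 m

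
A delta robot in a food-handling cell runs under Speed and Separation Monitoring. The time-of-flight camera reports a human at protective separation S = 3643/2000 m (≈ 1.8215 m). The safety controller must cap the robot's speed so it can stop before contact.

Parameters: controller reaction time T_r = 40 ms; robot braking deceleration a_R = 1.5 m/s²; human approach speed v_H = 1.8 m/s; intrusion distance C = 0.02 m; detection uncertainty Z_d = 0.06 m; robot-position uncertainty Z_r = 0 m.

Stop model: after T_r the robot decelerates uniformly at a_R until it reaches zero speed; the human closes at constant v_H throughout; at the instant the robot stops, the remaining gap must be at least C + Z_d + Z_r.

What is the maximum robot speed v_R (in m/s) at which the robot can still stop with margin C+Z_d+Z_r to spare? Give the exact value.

collect terms ⇒ (1/3)·v_R² + (31/25)·v_R + (-3339/2000) = 0
  disc = (31/25)² − 4·(1/3)·(-3339/2000) = 9409/2500 ; √disc = 97/50
  v_R = (−(31/25) + 97/50) / (2·(1/3)) = 21/20 m/s
check:
stop time T_s = (21/20)/(3/2) = 0.7000 s
robot covers v_R·T_r = 1.0500·0.0400 = 0.0420 m before braking
robot under decel: 1.0500²/(2·1.5000) = 0.3675 m
human over T_r+T_s: 1.8000·(0.0400+0.7000) = 1.3320 m
residual clearance needed = 0.0200+0.0600+0.0000 = 0.0800 m
sum ≈ 0.0420+0.3675+1.3320+0.0800 ≈ 1.8215 m = S ✓

v_R_max = 21/20 m/s = 1.0500 m/s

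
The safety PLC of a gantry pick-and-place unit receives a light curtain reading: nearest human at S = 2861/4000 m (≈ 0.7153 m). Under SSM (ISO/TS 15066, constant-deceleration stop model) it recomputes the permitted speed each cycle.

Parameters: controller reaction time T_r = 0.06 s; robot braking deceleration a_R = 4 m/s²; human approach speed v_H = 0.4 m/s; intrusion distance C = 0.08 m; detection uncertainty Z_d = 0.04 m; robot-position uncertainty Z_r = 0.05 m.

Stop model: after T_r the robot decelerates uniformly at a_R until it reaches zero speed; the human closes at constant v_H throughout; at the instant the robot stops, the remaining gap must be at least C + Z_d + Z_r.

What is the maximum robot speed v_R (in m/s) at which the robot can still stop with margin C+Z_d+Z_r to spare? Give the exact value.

quadratic (1/8)·v² + (4/25)·v + (-417/800) = 0
  disc = (4/25)² − 4·(1/8)·(-417/800) = 11449/40000 ; √disc = 107/200
  v_R = (−(4/25) + 107/200) / (2·(1/8)) = 3/2 m/s
check:
stop time T_s = (3/2)/4 = 0.3750 s
reaction-phase robot travel = 1.5000·0.0600 = 0.0900 m
robot covers 1.5000·0.3750 − ½·4.0000·0.3750² = 0.2812 m while stopping
human over T_r+T_s: 0.4000·(0.0600+0.3750) = 0.1740 m
residual clearance needed = 0.0800+0.0400+0.0500 = 0.1700 m
sum ≈ 0.0900+0.2812+0.1740+0.1700 ≈ 0.7153 m = S ✓

v_R_max = 3/2 m/s = 1.5000 m/s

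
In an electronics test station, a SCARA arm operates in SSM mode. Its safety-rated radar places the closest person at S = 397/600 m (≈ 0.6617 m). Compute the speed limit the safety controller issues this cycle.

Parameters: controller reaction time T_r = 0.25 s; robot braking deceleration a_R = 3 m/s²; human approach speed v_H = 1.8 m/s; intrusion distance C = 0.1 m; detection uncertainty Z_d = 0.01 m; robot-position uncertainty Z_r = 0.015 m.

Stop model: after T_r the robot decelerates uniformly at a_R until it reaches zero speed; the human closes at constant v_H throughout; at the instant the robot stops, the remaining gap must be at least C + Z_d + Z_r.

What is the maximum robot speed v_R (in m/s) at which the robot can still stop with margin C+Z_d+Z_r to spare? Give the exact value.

v_R_max = 1/10 m/s = 0.1000 m/s

quadratic (1/6)·v² + (17/20)·v + (-13/150) = 0
  disc = (17/20)² − 4·(1/6)·(-13/150) = 2809/3600 ; √disc = 53/60
  v_R = (−(17/20) + 53/60) / (2·(1/6)) = 1/10 m/s
check:
braking lasts T_s = (1/10)/3 = 0.0333 s
reaction-phase robot travel = 0.1000·0.2500 = 0.0250 m
robot under decel: 0.1000²/(2·3.0000) = 0.0017 m
human closes 1.8000·0.2833 = 0.5100 m
C+Z_d+Z_r = 0.1000+0.0100+0.0150 = 0.1250 m
sum ≈ 0.0250+0.0017+0.5100+0.1250 ≈ 0.6617 m = S ✓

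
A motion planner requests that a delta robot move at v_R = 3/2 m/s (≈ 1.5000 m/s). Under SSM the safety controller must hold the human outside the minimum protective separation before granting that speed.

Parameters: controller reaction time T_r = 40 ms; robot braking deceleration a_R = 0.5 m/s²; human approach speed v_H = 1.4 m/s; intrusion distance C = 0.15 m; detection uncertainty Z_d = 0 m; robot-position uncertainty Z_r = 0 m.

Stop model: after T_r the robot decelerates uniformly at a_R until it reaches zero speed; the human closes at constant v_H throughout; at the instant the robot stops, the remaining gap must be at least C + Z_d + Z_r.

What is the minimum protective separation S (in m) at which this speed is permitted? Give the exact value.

braking lasts T_s = (3/2)/(1/2) = 3.0000 s
robot in T_r: 1.5000·0.0400 = 0.0600 m
robot under decel: 1.5000²/(2·0.5000) = 2.2500 m
person approaches 1.4000·(0.0400+3.0000) = 4.2560 m
margins: 0.1500+0.0000+0.0000 = 0.1500 m
S_min ≈ 0.0600+2.2500+4.2560+0.1500  ⇒  S_min = 1679/250 m

S_min = 1679/250 m = 6.7160 m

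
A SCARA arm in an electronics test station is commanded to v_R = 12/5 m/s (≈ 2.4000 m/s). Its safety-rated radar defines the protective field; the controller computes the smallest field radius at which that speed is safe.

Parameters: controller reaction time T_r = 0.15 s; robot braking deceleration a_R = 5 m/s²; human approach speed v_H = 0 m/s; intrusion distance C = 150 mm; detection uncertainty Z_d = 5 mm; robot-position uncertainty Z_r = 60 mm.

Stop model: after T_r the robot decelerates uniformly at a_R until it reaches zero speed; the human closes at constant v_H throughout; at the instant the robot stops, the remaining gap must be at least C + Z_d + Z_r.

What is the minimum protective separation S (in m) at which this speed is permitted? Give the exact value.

stop time T_s = (12/5)/5 = 0.4800 s
robot covers v_R·T_r = 2.4000·0.1500 = 0.3600 m before braking
robot covers 2.4000·0.4800 − ½·5.0000·0.4800² = 0.5760 m while stopping
person approaches 0.0000·(0.1500+0.4800) = 0.0000 m
residual clearance needed = 0.1500+0.0050+0.0600 = 0.2150 m
S_min ≈ 0.3600+0.5760+0.0000+0.2150  ⇒  S_min = 1151/1000 m

S_min = 1151/1000 m = 1.1510 m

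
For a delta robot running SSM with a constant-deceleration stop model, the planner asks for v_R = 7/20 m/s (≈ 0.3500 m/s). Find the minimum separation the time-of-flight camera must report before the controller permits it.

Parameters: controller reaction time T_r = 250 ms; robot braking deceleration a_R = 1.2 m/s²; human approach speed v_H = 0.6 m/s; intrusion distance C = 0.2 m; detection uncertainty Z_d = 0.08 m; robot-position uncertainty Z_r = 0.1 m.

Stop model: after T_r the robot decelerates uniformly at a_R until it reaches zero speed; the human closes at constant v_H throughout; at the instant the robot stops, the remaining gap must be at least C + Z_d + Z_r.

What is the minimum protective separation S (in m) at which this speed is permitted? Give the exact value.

S_min = 4049/4800 m = 0.8435 m

stop time T_s = (7/20)/(6/5) = 0.2917 s
reaction-phase robot travel = 0.3500·0.2500 = 0.0875 m
robot under decel: 0.3500²/(2·1.2000) = 0.0510 m
person approaches 0.6000·(0.2500+0.2917) = 0.3250 m
margins: 0.2000+0.0800+0.1000 = 0.3800 m
S_min ≈ 0.0875+0.0510+0.3250+0.3800  ⇒  S_min = 4049/4800 m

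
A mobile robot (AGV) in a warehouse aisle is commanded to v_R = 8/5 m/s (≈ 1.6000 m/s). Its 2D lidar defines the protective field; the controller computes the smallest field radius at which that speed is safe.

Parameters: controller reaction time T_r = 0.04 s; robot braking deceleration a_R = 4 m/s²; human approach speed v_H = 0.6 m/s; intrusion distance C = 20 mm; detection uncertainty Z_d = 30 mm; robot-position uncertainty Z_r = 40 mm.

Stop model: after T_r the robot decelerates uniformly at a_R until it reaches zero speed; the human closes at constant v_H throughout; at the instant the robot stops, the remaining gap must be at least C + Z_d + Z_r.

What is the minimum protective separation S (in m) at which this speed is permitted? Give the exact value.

S_min = 369/500 m = 0.7380 m

braking lasts T_s = (8/5)/4 = 0.4000 s
reaction-phase robot travel = 1.6000·0.0400 = 0.0640 m
robot covers 1.6000·0.4000 − ½·4.0000·0.4000² = 0.3200 m while stopping
person approaches 0.6000·(0.0400+0.4000) = 0.2640 m
margins: 0.0200+0.0300+0.0400 = 0.0900 m
S_min ≈ 0.0640+0.3200+0.2640+0.0900  ⇒  S_min = 369/500 m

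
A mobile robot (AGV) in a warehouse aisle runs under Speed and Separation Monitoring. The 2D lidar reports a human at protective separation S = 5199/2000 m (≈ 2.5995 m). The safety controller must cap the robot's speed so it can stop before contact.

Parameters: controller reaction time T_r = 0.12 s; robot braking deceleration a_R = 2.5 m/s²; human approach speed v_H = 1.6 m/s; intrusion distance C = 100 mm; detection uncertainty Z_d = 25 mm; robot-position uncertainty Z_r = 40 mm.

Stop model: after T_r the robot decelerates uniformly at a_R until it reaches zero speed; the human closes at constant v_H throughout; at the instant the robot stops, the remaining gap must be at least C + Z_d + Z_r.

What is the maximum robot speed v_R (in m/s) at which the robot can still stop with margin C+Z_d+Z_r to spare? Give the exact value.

v_R_max = 39/20 m/s = 1.9500 m/s

collect terms ⇒ (1/5)·v_R² + (19/25)·v_R + (-897/400) = 0
  disc = (19/25)² − 4·(1/5)·(-897/400) = 5929/2500 ; √disc = 77/50
  v_R = (−(19/25) + 77/50) / (2·(1/5)) = 39/20 m/s
check:
braking lasts T_s = (39/20)/(5/2) = 0.7800 s
reaction-phase robot travel = 1.9500·0.1200 = 0.2340 m
robot covers 1.9500·0.7800 − ½·2.5000·0.7800² = 0.7605 m while stopping
person approaches 1.6000·(0.1200+0.7800) = 1.4400 m
C+Z_d+Z_r = 0.1000+0.0250+0.0400 = 0.1650 m
sum ≈ 0.2340+0.7605+1.4400+0.1650 ≈ 2.5995 m = S ✓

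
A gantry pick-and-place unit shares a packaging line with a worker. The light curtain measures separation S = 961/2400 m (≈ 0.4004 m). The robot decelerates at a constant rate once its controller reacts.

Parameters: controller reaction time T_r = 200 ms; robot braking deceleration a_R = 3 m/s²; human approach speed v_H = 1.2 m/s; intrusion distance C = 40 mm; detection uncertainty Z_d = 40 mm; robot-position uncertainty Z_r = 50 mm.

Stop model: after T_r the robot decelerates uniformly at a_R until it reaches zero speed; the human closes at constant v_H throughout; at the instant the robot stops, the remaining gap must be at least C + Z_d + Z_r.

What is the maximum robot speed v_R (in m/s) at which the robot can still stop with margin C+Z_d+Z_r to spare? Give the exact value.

at the boundary: (1/6)·v² + (3/5)·v + (-73/2400) = 0
  disc = (3/5)² − 4·(1/6)·(-73/2400) = 1369/3600 ; √disc = 37/60
  v_R = (−(3/5) + 37/60) / (2·(1/6)) = 1/20 m/s
check:
stop time T_s = (1/20)/3 = 0.0167 s
robot covers v_R·T_r = 0.0500·0.2000 = 0.0100 m before braking
robot covers 0.0500·0.0167 − ½·3.0000·0.0167² = 0.0004 m while stopping
human over T_r+T_s: 1.2000·(0.2000+0.0167) = 0.2600 m
C+Z_d+Z_r = 0.0400+0.0400+0.0500 = 0.1300 m
sum ≈ 0.0100+0.0004+0.2600+0.1300 ≈ 0.4004 m = S ✓

v_R_max = 1/20 m/s = 0.0500 m/s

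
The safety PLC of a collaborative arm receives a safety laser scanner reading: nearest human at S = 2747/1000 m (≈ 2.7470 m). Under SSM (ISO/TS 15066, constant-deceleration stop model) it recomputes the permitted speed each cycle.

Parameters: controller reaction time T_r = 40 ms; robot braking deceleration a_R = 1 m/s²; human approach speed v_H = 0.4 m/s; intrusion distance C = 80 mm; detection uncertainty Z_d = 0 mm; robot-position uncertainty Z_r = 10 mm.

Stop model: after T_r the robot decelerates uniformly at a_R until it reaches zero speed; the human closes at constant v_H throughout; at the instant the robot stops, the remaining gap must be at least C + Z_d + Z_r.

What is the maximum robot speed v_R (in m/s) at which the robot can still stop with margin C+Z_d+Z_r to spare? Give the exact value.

at the boundary: (1/2)·v² + (11/25)·v + (-2641/1000) = 0
  disc = (11/25)² − 4·(1/2)·(-2641/1000) = 13689/2500 ; √disc = 117/50
  v_R = (−(11/25) + 117/50) / (2·(1/2)) = 19/10 m/s
check:
braking lasts T_s = (19/10)/1 = 1.9000 s
reaction-phase robot travel = 1.9000·0.0400 = 0.0760 m
braking distance = 1.9000²/(2·1.0000) = 1.8050 m
person approaches 0.4000·(0.0400+1.9000) = 0.7760 m
margins: 0.0800+0.0000+0.0100 = 0.0900 m
sum ≈ 0.0760+1.8050+0.7760+0.0900 ≈ 2.7470 m = S ✓

v_R_max = 19/10 m/s = 1.9000 m/s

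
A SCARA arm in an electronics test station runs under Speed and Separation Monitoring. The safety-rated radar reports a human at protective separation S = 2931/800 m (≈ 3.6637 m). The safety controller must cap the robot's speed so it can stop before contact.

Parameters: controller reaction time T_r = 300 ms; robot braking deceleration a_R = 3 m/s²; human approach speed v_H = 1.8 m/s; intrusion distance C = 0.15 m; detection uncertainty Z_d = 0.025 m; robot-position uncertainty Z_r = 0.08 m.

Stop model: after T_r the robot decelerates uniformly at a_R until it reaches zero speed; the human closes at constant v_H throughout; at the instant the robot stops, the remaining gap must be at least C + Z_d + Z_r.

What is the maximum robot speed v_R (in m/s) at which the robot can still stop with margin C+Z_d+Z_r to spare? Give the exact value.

v_R_max = 9/4 m/s = 2.2500 m/s

collect terms ⇒ (1/6)·v_R² + (9/10)·v_R + (-459/160) = 0
  disc = (9/10)² − 4·(1/6)·(-459/160) = 1089/400 ; √disc = 33/20
  v_R = (−(9/10) + 33/20) / (2·(1/6)) = 9/4 m/s
check:
T_s = v_R/a_R = (9/4)/3 = 0.7500 s
reaction-phase robot travel = 2.2500·0.3000 = 0.6750 m
robot covers 2.2500·0.7500 − ½·3.0000·0.7500² = 0.8438 m while stopping
human over T_r+T_s: 1.8000·(0.3000+0.7500) = 1.8900 m
margins: 0.1500+0.0250+0.0800 = 0.2550 m
sum ≈ 0.6750+0.8438+1.8900+0.2550 ≈ 3.6637 m = S ✓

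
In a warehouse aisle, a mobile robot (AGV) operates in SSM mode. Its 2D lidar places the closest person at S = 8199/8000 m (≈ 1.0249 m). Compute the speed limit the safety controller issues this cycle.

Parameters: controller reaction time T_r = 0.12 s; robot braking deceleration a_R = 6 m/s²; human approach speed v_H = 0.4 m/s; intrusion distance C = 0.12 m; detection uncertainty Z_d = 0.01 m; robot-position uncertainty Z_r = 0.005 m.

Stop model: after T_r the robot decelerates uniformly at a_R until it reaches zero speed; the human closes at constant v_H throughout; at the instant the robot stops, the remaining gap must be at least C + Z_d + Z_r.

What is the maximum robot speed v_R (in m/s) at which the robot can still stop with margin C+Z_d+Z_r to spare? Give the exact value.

at the boundary: (1/12)·v² + (14/75)·v + (-1347/1600) = 0
  disc = (14/75)² − 4·(1/12)·(-1347/1600) = 113569/360000 ; √disc = 337/600
  v_R = (−(14/75) + 337/600) / (2·(1/12)) = 9/4 m/s
check:
T_s = v_R/a_R = (9/4)/6 = 0.3750 s
robot covers v_R·T_r = 2.2500·0.1200 = 0.2700 m before braking
braking distance = 2.2500²/(2·6.0000) = 0.4219 m
person approaches 0.4000·(0.1200+0.3750) = 0.1980 m
C+Z_d+Z_r = 0.1200+0.0100+0.0050 = 0.1350 m
sum ≈ 0.2700+0.4219+0.1980+0.1350 ≈ 1.0249 m = S ✓

v_R_max = 9/4 m/s = 2.2500 m/s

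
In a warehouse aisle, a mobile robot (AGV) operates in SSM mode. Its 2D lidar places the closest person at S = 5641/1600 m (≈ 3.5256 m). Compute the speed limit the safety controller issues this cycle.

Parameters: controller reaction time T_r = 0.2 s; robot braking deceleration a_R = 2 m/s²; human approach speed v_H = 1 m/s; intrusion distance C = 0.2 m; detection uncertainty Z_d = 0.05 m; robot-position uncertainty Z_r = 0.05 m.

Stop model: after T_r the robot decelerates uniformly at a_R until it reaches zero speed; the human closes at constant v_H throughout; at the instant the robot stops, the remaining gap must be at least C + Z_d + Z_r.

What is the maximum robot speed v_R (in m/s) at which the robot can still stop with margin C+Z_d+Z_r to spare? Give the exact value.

collect terms ⇒ (1/4)·v_R² + (7/10)·v_R + (-4841/1600) = 0
  disc = (7/10)² − 4·(1/4)·(-4841/1600) = 225/64 ; √disc = 15/8
  v_R = (−(7/10) + 15/8) / (2·(1/4)) = 47/20 m/s
check:
stop time T_s = (47/20)/2 = 1.1750 s
reaction-phase robot travel = 2.3500·0.2000 = 0.4700 m
braking distance = 2.3500²/(2·2.0000) = 1.3806 m
human over T_r+T_s: 1.0000·(0.2000+1.1750) = 1.3750 m
C+Z_d+Z_r = 0.2000+0.0500+0.0500 = 0.3000 m
sum ≈ 0.4700+1.3806+1.3750+0.3000 ≈ 3.5256 m = S ✓

v_R_max = 47/20 m/s = 2.3500 m/s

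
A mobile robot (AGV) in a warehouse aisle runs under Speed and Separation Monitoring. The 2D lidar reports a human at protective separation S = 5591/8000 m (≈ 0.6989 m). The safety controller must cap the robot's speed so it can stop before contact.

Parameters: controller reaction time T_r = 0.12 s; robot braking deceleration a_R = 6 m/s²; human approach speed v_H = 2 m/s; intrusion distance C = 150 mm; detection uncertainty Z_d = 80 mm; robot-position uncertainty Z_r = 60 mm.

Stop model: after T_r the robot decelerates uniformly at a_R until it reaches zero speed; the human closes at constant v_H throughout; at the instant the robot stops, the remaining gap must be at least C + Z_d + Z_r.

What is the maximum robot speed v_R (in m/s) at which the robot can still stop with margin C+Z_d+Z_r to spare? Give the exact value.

v_R_max = 7/20 m/s = 0.3500 m/s

quadratic (1/12)·v² + (34/75)·v + (-1351/8000) = 0
  disc = (34/75)² − 4·(1/12)·(-1351/8000) = 94249/360000 ; √disc = 307/600
  v_R = (−(34/75) + 307/600) / (2·(1/12)) = 7/20 m/s
check:
T_s = v_R/a_R = (7/20)/6 = 0.0583 s
robot in T_r: 0.3500·0.1200 = 0.0420 m
robot covers 0.3500·0.0583 − ½·6.0000·0.0583² = 0.0102 m while stopping
human over T_r+T_s: 2.0000·(0.1200+0.0583) = 0.3567 m
residual clearance needed = 0.1500+0.0800+0.0600 = 0.2900 m
sum ≈ 0.0420+0.0102+0.3567+0.2900 ≈ 0.6989 m = S ✓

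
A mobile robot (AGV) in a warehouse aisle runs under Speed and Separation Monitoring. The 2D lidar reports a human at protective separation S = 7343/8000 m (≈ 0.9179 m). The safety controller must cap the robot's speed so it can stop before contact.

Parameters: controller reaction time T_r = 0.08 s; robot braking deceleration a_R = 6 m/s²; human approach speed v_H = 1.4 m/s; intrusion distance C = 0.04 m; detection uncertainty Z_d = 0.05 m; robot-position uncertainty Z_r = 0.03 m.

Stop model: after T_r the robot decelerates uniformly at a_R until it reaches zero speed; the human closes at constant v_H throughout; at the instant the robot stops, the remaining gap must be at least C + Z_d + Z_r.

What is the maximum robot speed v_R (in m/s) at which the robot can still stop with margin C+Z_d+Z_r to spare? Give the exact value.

quadratic (1/12)·v² + (47/150)·v + (-5487/8000) = 0
  disc = (47/150)² − 4·(1/12)·(-5487/8000) = 117649/360000 ; √disc = 343/600
  v_R = (−(47/150) + 343/600) / (2·(1/12)) = 31/20 m/s
check:
T_s = v_R/a_R = (31/20)/6 = 0.2583 s
robot in T_r: 1.5500·0.0800 = 0.1240 m
robot under decel: 1.5500²/(2·6.0000) = 0.2002 m
human over T_r+T_s: 1.4000·(0.0800+0.2583) = 0.4737 m
C+Z_d+Z_r = 0.0400+0.0500+0.0300 = 0.1200 m
sum ≈ 0.1240+0.2002+0.4737+0.1200 ≈ 0.9179 m = S ✓

v_R_max = 31/20 m/s = 1.5500 m/s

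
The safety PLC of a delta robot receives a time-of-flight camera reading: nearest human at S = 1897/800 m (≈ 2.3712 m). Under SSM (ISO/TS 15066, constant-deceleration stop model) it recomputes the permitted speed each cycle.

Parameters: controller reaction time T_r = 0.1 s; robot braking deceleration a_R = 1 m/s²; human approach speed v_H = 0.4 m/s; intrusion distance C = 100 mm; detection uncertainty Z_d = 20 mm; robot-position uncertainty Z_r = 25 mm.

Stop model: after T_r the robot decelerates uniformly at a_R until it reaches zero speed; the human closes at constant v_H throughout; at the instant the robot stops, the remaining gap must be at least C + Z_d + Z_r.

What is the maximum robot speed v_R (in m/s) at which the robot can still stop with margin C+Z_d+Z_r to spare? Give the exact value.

collect terms ⇒ (1/2)·v_R² + (1/2)·v_R + (-1749/800) = 0
  disc = (1/2)² − 4·(1/2)·(-1749/800) = 1849/400 ; √disc = 43/20
  v_R = (−(1/2) + 43/20) / (2·(1/2)) = 33/20 m/s
check:
stop time T_s = (33/20)/1 = 1.6500 s
reaction-phase robot travel = 1.6500·0.1000 = 0.1650 m
robot covers 1.6500·1.6500 − ½·1.0000·1.6500² = 1.3613 m while stopping
person approaches 0.4000·(0.1000+1.6500) = 0.7000 m
C+Z_d+Z_r = 0.1000+0.0200+0.0250 = 0.1450 m
sum ≈ 0.1650+1.3613+0.7000+0.1450 ≈ 2.3712 m = S ✓

v_R_max = 33/20 m/s = 1.6500 m/s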